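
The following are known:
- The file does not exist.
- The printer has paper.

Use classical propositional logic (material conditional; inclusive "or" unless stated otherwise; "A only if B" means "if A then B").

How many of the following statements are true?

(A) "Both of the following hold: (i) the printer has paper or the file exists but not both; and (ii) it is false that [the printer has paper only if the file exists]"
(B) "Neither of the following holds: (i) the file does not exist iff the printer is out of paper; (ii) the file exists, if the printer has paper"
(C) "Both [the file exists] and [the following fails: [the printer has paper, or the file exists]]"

2

Let Q = "the printer has paper" (True), P = "the file exists" (False).

(A): Formalization: (Q xor P) and not (Q -> P)

Q xor P = True xor False = True
Q -> P = True -> False = False
not (Q -> P) = not False = True
(Q xor P) and not (Q -> P) = True and True = True
So (A) is true.

(B): Parsed as (not P iff not Q) nor (Q -> P)

not P = not False = True
not Q = not True = False
not P iff not Q = True iff False = False
Q -> P = True -> False = False
(not P iff not Q) nor (Q -> P) = False nor False = True
So (B) is true.

(C): Formalization: P and not (Q or P)

Q or P = True or False = True
not (Q or P) = not True = False
P and not (Q or P) = False and False = False
So (C) is false.

2 of the 3 statements are true.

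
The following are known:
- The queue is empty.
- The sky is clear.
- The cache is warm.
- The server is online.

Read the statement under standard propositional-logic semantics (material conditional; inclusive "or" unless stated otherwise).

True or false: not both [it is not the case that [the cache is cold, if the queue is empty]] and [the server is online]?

Let M = "the queue is empty" (T), G = "the cache is warm" (T), R = "the server is online" (T).
This is ¬(M → ¬G) ↑ R.

¬G = ¬T = F
M → ¬G = T → F = F
¬(M → ¬G) = ¬F = T
¬(M → ¬G) ↑ R = T ↑ T = F

false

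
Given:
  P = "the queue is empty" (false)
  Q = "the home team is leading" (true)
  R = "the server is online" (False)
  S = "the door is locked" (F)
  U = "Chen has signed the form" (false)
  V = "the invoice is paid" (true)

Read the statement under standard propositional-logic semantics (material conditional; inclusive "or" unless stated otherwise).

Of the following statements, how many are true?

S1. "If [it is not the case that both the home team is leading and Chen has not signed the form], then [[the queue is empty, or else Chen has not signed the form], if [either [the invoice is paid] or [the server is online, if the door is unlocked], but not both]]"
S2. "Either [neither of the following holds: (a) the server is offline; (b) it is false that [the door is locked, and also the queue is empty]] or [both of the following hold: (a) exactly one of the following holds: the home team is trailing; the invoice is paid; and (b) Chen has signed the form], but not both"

1

S1: This is (Q ↑ ¬U) → ((V ⊕ (¬S → R)) → (P ∨ ¬U)).

¬U = ¬F = T
Q ↑ ¬U = T ↑ T = F
¬S = ¬F = T
¬S → R = T → F = F
V ⊕ (¬S → R) = T ⊕ F = T
¬U = ¬F = T
P ∨ ¬U = F ∨ T = T
(V ⊕ (¬S → R)) → (P ∨ ¬U) = T → T = T
(Q ↑ ¬U) → ((V ⊕ (¬S → R)) → (P ∨ ¬U)) = F → T = T
So S1 is true.

S2: This is (¬R ↓ ¬(S ∧ P)) ⊕ ((¬Q ⊕ V) ∧ U).

¬R = ¬F = T
S ∧ P = F ∧ F = F
¬(S ∧ P) = ¬F = T
¬R ↓ ¬(S ∧ P) = T ↓ T = F
¬Q = ¬T = F
¬Q ⊕ V = F ⊕ T = T
(¬Q ⊕ V) ∧ U = T ∧ F = F
(¬R ↓ ¬(S ∧ P)) ⊕ ((¬Q ⊕ V) ∧ U) = F ⊕ F = F
So S2 is false.

True statements: 1 (S1).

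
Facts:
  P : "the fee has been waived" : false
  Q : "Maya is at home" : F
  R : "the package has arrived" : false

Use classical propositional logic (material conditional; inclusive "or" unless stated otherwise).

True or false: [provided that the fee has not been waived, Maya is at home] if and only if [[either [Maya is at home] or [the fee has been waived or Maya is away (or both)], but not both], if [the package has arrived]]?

false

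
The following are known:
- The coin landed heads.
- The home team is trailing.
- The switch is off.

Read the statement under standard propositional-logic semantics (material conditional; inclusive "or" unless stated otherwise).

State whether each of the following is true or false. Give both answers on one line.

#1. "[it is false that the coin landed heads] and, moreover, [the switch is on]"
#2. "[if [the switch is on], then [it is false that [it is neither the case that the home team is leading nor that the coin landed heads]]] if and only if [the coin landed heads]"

Let H = "the coin landed heads" (T), K = "the switch is on" (F), V = "the home team is leading" (F).

#1: This is ¬H ∧ K.

¬H = ¬T = F
¬H ∧ K = F ∧ F = F
Thus #1 is false.

#2: In symbols: (K → ¬(V ↓ H)) ↔ H

V ↓ H = F ↓ T = F
¬(V ↓ H) = ¬F = T
K → ¬(V ↓ H) = F → T = T
(K → ¬(V ↓ H)) ↔ H = T ↔ T = T
So #2 is true.

#1 F; #2 T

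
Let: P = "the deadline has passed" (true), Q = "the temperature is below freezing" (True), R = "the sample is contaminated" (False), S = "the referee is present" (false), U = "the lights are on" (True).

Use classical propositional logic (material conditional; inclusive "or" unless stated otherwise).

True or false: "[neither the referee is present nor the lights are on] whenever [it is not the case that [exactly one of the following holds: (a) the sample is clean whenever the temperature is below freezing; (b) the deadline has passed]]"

Parsed as not ((Q -> not R) xor P) -> (S nor U)

not R = not False = True
Q -> not R = True -> True = True
(Q -> not R) xor P = True xor True = False
not ((Q -> not R) xor P) = not False = True
S nor U = False nor True = False
not ((Q -> not R) xor P) -> (S nor U) = True -> False = False

False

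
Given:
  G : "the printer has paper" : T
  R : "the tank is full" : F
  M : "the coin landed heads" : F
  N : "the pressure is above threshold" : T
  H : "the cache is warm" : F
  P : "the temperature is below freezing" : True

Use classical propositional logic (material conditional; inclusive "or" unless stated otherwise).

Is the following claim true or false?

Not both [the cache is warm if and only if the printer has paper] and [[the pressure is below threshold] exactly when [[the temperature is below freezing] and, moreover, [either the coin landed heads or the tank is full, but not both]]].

Values: H=F, G=T, N=T, P=T, M=F, R=F.
In symbols: (H ↔ G) ↑ (¬N ↔ (P ∧ (M ⊕ R)))

H ↔ G = F ↔ T = F
¬N = ¬T = F
M ⊕ R = F ⊕ F = F
P ∧ (M ⊕ R) = T ∧ F = F
¬N ↔ (P ∧ (M ⊕ R)) = F ↔ F = T
(H ↔ G) ↑ (¬N ↔ (P ∧ (M ⊕ R))) = F ↑ T = T

true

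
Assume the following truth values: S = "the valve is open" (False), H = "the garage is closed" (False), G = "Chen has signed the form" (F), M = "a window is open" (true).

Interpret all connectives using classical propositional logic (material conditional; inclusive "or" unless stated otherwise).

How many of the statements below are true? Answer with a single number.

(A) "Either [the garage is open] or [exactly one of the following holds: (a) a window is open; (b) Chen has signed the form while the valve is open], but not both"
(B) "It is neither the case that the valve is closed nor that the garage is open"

(A): Parsed as ~H xor (M xor (G & S))

~H = ~F = T
G & S = F & F = F
M xor (G & S) = T xor F = T
~H xor (M xor (G & S)) = T xor T = F
So (A) is false.

(B): In symbols: ~S nor ~H

~S = ~F = T
~H = ~F = T
~S nor ~H = T nor T = F
Hence (B) is false.

0 of the 2 statements are true (none).

0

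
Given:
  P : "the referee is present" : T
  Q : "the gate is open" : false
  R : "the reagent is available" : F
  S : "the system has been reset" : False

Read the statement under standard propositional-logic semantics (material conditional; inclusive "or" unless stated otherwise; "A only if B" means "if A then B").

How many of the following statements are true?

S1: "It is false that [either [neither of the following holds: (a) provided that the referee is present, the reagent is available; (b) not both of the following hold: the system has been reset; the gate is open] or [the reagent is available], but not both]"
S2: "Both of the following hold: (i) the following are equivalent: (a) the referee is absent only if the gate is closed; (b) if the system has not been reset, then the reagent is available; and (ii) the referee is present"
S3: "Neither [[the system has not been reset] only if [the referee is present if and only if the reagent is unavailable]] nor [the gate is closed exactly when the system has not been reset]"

S1: This is ~(((P -> R) nor (S nand Q)) xor R).

P -> R = T -> F = F
S nand Q = F nand F = T
(P -> R) nor (S nand Q) = F nor T = F
((P -> R) nor (S nand Q)) xor R = F xor F = F
~(((P -> R) nor (S nand Q)) xor R) = ~F = T
So S1 is true.

S2: Formalization: ((~P -> ~Q) <-> (~S -> R)) & P

~P = ~T = F
~Q = ~F = T
~P -> ~Q = F -> T = T
~S = ~F = T
~S -> R = T -> F = F
(~P -> ~Q) <-> (~S -> R) = T <-> F = F
((~P -> ~Q) <-> (~S -> R)) & P = F & T = F
Thus S2 is false.

S3: Formalization: (~S -> (P <-> ~R)) nor (~Q <-> ~S)

~S = ~F = T
~R = ~F = T
P <-> ~R = T <-> T = T
~S -> (P <-> ~R) = T -> T = T
~Q = ~F = T
~S = ~F = T
~Q <-> ~S = T <-> T = T
(~S -> (P <-> ~R)) nor (~Q <-> ~S) = T nor T = F
Thus S3 is false.

1 of the 3 statements is true.

1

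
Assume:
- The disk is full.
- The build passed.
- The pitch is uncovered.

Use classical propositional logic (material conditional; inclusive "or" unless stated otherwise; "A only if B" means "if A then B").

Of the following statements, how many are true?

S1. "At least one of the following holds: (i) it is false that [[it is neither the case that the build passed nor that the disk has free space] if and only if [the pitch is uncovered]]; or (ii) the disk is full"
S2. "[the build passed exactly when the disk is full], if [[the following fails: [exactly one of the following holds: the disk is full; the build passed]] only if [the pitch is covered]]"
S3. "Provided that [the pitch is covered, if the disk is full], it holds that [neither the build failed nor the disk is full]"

3

Let Q = "the build passed" (True), P = "the disk is full" (True), R = "the pitch is covered" (False).

S1: In symbols: not ((Q nor not P) iff not R) or P

not P = not True = False
Q nor not P = True nor False = False
not R = not False = True
(Q nor not P) iff not R = False iff True = False
not ((Q nor not P) iff not R) = not False = True
not ((Q nor not P) iff not R) or P = True or True = True
Thus S1 is true.

S2: This is (not (P xor Q) -> R) -> (Q iff P).

P xor Q = True xor True = False
not (P xor Q) = not False = True
not (P xor Q) -> R = True -> False = False
Q iff P = True iff True = True
(not (P xor Q) -> R) -> (Q iff P) = False -> True = True
Hence S2 is true.

S3: Parsed as (P -> R) -> (not Q nor P)

P -> R = True -> False = False
not Q = not True = False
not Q nor P = False nor True = False
(P -> R) -> (not Q nor P) = False -> False = True
Hence S3 is true.

True statements: 3.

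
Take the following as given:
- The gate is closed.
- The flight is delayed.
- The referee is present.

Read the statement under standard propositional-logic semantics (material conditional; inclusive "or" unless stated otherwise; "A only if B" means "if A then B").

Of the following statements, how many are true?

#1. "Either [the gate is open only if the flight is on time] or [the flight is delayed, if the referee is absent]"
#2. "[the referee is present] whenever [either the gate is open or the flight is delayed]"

Let P = "the gate is open" (F), Q = "the flight is delayed" (T), R = "the referee is present" (T).

#1: Formalization: (P → ¬Q) ∨ (¬R → Q)

¬Q = ¬T = F
P → ¬Q = F → F = T
¬R = ¬T = F
¬R → Q = F → T = T
(P → ¬Q) ∨ (¬R → Q) = T ∨ T = T
Thus #1 is true.

#2: Formalization: (P ∨ Q) → R

P ∨ Q = F ∨ T = T
(P ∨ Q) → R = T → T = T
So #2 is true.

Count: 2.

2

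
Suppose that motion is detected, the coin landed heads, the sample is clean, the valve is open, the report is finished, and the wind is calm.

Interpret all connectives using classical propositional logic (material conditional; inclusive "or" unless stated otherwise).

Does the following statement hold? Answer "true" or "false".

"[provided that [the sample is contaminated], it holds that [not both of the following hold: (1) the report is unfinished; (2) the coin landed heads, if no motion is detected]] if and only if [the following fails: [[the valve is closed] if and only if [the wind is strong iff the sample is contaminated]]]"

true

Let Q = "the sample is contaminated" (F), U = "the report is finished" (T), K = "motion is detected" (T), D = "the coin landed heads" (T), P = "the valve is open" (T), W = "the wind is strong" (F).
Formalization: (Q → (¬U ↑ (¬K → D))) ↔ ¬(¬P ↔ (W ↔ Q))

¬U = ¬T = F
¬K = ¬T = F
¬K → D = F → T = T
¬U ↑ (¬K → D) = F ↑ T = T
Q → (¬U ↑ (¬K → D)) = F → T = T
¬P = ¬T = F
W ↔ Q = F ↔ F = T
¬P ↔ (W ↔ Q) = F ↔ T = F
¬(¬P ↔ (W ↔ Q)) = ¬F = T
(Q → (¬U ↑ (¬K → D))) ↔ ¬(¬P ↔ (W ↔ Q)) = T ↔ T = T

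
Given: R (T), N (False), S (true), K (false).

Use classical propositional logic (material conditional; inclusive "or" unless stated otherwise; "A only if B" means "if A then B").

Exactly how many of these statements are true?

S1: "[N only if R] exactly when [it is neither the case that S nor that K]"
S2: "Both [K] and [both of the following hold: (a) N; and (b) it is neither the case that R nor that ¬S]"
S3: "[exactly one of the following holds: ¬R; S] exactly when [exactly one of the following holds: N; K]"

0

S1: This is (N -> R) <-> (S nor K).

N -> R = F -> T = T
S nor K = T nor F = F
(N -> R) <-> (S nor K) = T <-> F = F
Hence S1 is false.

S2: Parsed as K & (N & (R nor ~S))

~S = ~T = F
R nor ~S = T nor F = F
N & (R nor ~S) = F & F = F
K & (N & (R nor ~S)) = F & F = F
Hence S2 is false.

S3: This is (~R xor S) <-> (N xor K).

~R = ~T = F
~R xor S = F xor T = T
N xor K = F xor F = F
(~R xor S) <-> (N xor K) = T <-> F = F
Hence S3 is false.

Count: 0.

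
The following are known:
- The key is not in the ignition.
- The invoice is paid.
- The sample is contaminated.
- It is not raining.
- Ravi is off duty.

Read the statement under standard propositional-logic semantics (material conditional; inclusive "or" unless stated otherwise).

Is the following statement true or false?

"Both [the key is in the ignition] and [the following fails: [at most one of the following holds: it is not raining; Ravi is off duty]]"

False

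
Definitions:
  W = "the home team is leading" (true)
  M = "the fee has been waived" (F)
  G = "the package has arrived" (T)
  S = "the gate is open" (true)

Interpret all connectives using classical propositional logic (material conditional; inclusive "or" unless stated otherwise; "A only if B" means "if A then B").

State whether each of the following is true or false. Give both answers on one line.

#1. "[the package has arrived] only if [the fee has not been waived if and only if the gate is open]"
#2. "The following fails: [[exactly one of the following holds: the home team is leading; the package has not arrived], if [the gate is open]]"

#1 true; #2 false

#1: Formalization: G → (¬M ↔ S)

¬M = ¬F = T
¬M ↔ S = T ↔ T = T
G → (¬M ↔ S) = T → T = T
Thus #1 is true.

#2: In symbols: ¬(S → (W ⊕ ¬G))

¬G = ¬T = F
W ⊕ ¬G = T ⊕ F = T
S → (W ⊕ ¬G) = T → T = T
¬(S → (W ⊕ ¬G)) = ¬T = F
So #2 is false.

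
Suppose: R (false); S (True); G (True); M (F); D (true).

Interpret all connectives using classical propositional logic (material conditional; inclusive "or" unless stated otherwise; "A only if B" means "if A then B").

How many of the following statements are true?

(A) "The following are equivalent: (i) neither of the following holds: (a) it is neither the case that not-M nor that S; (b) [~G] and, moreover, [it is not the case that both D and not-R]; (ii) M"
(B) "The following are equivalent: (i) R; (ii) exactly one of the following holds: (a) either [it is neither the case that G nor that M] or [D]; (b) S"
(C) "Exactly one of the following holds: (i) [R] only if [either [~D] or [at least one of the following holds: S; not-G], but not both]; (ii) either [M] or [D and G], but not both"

1

(A): Formalization: ((¬M ↓ S) ↓ (¬G ∧ (D ↑ ¬R))) ↔ M

¬M = ¬F = T
¬M ↓ S = T ↓ T = F
¬G = ¬T = F
¬R = ¬F = T
D ↑ ¬R = T ↑ T = F
¬G ∧ (D ↑ ¬R) = F ∧ F = F
(¬M ↓ S) ↓ (¬G ∧ (D ↑ ¬R)) = F ↓ F = T
((¬M ↓ S) ↓ (¬G ∧ (D ↑ ¬R))) ↔ M = T ↔ F = F
Hence (A) is false.

(B): This is R ↔ (((G ↓ M) ∨ D) ⊕ S).

G ↓ M = T ↓ F = F
(G ↓ M) ∨ D = F ∨ T = T
((G ↓ M) ∨ D) ⊕ S = T ⊕ T = F
R ↔ (((G ↓ M) ∨ D) ⊕ S) = F ↔ F = T
So (B) is true.

(C): Parsed as (R → (¬D ⊕ (S ∨ ¬G))) ⊕ (M ⊕ (D ∧ G))

¬D = ¬T = F
¬G = ¬T = F
S ∨ ¬G = T ∨ F = T
¬D ⊕ (S ∨ ¬G) = F ⊕ T = T
R → (¬D ⊕ (S ∨ ¬G)) = F → T = T
D ∧ G = T ∧ T = T
M ⊕ (D ∧ G) = F ⊕ T = T
(R → (¬D ⊕ (S ∨ ¬G))) ⊕ (M ⊕ (D ∧ G)) = T ⊕ T = F
Hence (C) is false.

Count: 1.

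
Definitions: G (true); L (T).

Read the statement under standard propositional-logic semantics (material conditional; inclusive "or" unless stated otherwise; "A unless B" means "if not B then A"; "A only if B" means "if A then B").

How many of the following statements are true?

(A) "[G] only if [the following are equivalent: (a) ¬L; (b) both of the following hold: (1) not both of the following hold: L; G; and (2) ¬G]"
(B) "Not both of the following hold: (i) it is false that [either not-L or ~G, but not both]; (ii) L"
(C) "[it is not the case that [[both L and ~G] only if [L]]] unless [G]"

(A): Parsed as G → (¬L ↔ ((L ↑ G) ∧ ¬G))

¬L = ¬T = F
L ↑ G = T ↑ T = F
¬G = ¬T = F
(L ↑ G) ∧ ¬G = F ∧ F = F
¬L ↔ ((L ↑ G) ∧ ¬G) = F ↔ F = T
G → (¬L ↔ ((L ↑ G) ∧ ¬G)) = T → T = T
Hence (A) is true.

(B): Formalization: ¬(¬L ⊕ ¬G) ↑ L

¬L = ¬T = F
¬G = ¬T = F
¬L ⊕ ¬G = F ⊕ F = F
¬(¬L ⊕ ¬G) = ¬F = T
¬(¬L ⊕ ¬G) ↑ L = T ↑ T = F
Thus (B) is false.

(C): Parsed as ¬((L ∧ ¬G) → L) ∨ G

¬G = ¬T = F
L ∧ ¬G = T ∧ F = F
(L ∧ ¬G) → L = F → T = T
¬((L ∧ ¬G) → L) = ¬T = F
¬((L ∧ ¬G) → L) ∨ G = F ∨ T = T
So (C) is true.

2 of the 3 statements are true ((A), (C)).

2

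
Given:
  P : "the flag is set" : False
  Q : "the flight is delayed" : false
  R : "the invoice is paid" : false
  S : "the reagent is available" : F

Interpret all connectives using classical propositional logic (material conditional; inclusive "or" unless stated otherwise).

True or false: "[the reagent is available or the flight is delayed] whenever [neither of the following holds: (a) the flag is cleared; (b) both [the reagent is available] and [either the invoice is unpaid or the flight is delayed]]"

True.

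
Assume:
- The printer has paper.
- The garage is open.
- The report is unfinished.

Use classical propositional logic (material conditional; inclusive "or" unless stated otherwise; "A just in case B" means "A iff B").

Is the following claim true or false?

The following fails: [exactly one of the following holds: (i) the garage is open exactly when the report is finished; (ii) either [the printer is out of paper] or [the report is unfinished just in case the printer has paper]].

Let K = "the garage is closed" (False), M = "the report is finished" (False), G = "the printer has paper" (True).
Formalization: not ((not K iff M) xor (not G or (not M iff G)))

not K = not False = True
not K iff M = True iff False = False
not G = not True = False
not M = not False = True
not M iff G = True iff True = True
not G or (not M iff G) = False or True = True
(not K iff M) xor (not G or (not M iff G)) = False xor True = True
not ((not K iff M) xor (not G or (not M iff G))) = not True = False

The statement is false.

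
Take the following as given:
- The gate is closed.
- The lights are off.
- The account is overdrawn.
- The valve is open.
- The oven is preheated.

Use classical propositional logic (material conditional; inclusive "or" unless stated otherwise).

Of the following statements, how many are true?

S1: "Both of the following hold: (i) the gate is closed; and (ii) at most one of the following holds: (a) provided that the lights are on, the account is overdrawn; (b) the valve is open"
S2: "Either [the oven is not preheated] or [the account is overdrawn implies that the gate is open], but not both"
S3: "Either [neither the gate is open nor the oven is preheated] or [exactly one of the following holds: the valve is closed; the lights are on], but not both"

0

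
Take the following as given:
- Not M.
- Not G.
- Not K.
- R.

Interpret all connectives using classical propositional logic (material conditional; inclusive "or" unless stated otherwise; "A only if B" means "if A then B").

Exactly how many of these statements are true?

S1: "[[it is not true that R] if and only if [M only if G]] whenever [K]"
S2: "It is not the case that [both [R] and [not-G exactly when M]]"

2

S1: Formalization: K -> (~R <-> (M -> G))

~R = ~T = F
M -> G = F -> F = T
~R <-> (M -> G) = F <-> T = F
K -> (~R <-> (M -> G)) = F -> F = T
So S1 is true.

S2: This is ~(R & (~G <-> M)).

~G = ~F = T
~G <-> M = T <-> F = F
R & (~G <-> M) = T & F = F
~(R & (~G <-> M)) = ~F = T
So S2 is true.

True statements: 2.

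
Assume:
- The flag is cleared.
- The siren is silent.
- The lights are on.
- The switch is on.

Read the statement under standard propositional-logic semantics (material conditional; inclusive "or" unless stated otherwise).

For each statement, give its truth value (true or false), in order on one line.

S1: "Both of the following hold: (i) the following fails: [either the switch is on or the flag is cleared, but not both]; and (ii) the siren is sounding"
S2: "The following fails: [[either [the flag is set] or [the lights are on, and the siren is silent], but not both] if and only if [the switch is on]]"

Let Q = "the switch is on" (True), N = "the flag is set" (False), L = "the siren is sounding" (False), W = "the lights are on" (True).

S1: Parsed as not (Q xor not N) and L

not N = not False = True
Q xor not N = True xor True = False
not (Q xor not N) = not False = True
not (Q xor not N) and L = True and False = False
So S1 is false.

S2: Formalization: not ((N xor (W and not L)) iff Q)

not L = not False = True
W and not L = True and True = True
N xor (W and not L) = False xor True = True
(N xor (W and not L)) iff Q = True iff True = True
not ((N xor (W and not L)) iff Q) = not True = False
Hence S2 is false.

S1 false / S2 false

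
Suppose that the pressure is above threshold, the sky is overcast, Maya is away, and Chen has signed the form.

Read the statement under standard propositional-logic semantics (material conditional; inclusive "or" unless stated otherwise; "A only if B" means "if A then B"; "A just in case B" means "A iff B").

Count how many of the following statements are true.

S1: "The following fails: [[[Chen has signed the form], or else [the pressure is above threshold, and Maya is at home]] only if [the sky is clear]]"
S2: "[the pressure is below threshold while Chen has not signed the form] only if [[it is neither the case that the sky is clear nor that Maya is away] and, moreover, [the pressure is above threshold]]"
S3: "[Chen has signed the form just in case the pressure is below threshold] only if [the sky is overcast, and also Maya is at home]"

3

Let W = "Chen has signed the form" (True), N = "the pressure is above threshold" (True), P = "Maya is at home" (False), D = "the sky is overcast" (True).

S1: In symbols: not ((W or (N and P)) -> not D)

N and P = True and False = False
W or (N and P) = True or False = True
not D = not True = False
(W or (N and P)) -> not D = True -> False = False
not ((W or (N and P)) -> not D) = not False = True
Hence S1 is true.

S2: Parsed as (not N and not W) -> ((not D nor not P) and N)

not N = not True = False
not W = not True = False
not N and not W = False and False = False
not D = not True = False
not P = not False = True
not D nor not P = False nor True = False
(not D nor not P) and N = False and True = False
(not N and not W) -> ((not D nor not P) and N) = False -> False = True
So S2 is true.

S3: Parsed as (W iff not N) -> (D and P)

not N = not True = False
W iff not N = True iff False = False
D and P = True and False = False
(W iff not N) -> (D and P) = False -> False = True
Hence S3 is true.

3 of the 3 statements are true.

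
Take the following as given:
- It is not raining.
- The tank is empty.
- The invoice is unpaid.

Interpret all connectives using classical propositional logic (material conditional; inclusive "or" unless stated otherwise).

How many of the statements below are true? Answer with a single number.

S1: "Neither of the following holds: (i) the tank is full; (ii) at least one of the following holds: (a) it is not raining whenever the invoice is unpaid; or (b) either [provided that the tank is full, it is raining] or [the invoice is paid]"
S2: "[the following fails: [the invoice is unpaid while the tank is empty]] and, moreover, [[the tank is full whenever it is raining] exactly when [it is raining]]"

Let Q = "the tank is full" (F), R = "the invoice is paid" (F), P = "it is raining" (F).

S1: In symbols: Q ↓ ((¬R → ¬P) ∨ ((Q → P) ∨ R))

¬R = ¬F = T
¬P = ¬F = T
¬R → ¬P = T → T = T
Q → P = F → F = T
(Q → P) ∨ R = T ∨ F = T
(¬R → ¬P) ∨ ((Q → P) ∨ R) = T ∨ T = T
Q ↓ ((¬R → ¬P) ∨ ((Q → P) ∨ R)) = F ↓ T = F
Thus S1 is false.

S2: This is ¬(¬R ∧ ¬Q) ∧ ((P → Q) ↔ P).

¬R = ¬F = T
¬Q = ¬F = T
¬R ∧ ¬Q = T ∧ T = T
¬(¬R ∧ ¬Q) = ¬T = F
P → Q = F → F = T
(P → Q) ↔ P = T ↔ F = F
¬(¬R ∧ ¬Q) ∧ ((P → Q) ↔ P) = F ∧ F = F
Thus S2 is false.

0 of the 2 statements are true (none).

0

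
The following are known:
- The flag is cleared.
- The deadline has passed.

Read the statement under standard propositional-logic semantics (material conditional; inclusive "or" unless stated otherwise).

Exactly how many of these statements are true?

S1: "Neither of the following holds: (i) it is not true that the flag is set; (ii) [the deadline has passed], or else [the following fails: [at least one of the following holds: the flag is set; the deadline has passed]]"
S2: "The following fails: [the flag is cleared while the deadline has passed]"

0

Let G = "the flag is set" (F), U = "the deadline has passed" (T).

S1: This is ~G nor (U | ~(G | U)).

~G = ~F = T
G | U = F | T = T
~(G | U) = ~T = F
U | ~(G | U) = T | F = T
~G nor (U | ~(G | U)) = T nor T = F
Hence S1 is false.

S2: This is ~(~G & U).

~G = ~F = T
~G & U = T & T = T
~(~G & U) = ~T = F
So S2 is false.

Count: 0.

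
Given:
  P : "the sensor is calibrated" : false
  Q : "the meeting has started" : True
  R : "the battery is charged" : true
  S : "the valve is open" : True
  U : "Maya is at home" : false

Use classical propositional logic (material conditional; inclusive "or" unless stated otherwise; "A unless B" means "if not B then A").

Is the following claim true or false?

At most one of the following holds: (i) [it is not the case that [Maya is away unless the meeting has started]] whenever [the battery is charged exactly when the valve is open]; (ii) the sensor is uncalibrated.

In symbols: ((R iff S) -> not (not U or Q)) nand not P

R iff S = True iff True = True
not U = not False = True
not U or Q = True or True = True
not (not U or Q) = not True = False
(R iff S) -> not (not U or Q) = True -> False = False
not P = not False = True
((R iff S) -> not (not U or Q)) nand not P = False nand True = True

True.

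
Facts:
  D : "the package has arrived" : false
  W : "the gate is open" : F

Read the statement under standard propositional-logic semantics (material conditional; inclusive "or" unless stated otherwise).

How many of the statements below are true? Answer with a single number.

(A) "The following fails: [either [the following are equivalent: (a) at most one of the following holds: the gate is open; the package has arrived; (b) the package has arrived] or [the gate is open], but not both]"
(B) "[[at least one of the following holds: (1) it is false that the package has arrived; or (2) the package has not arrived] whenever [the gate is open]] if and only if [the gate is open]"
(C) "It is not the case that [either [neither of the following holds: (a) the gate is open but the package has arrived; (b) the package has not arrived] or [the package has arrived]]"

2

(A): Formalization: ¬(((W ↑ D) ↔ D) ⊕ W)

W ↑ D = F ↑ F = T
(W ↑ D) ↔ D = T ↔ F = F
((W ↑ D) ↔ D) ⊕ W = F ⊕ F = F
¬(((W ↑ D) ↔ D) ⊕ W) = ¬F = T
Hence (A) is true.

(B): Parsed as (W → (¬D ∨ ¬D)) ↔ W

¬D = ¬F = T
¬D = ¬F = T
¬D ∨ ¬D = T ∨ T = T
W → (¬D ∨ ¬D) = F → T = T
(W → (¬D ∨ ¬D)) ↔ W = T ↔ F = F
Thus (B) is false.

(C): Formalization: ¬(((W ∧ D) ↓ ¬D) ∨ D)

W ∧ D = F ∧ F = F
¬D = ¬F = T
(W ∧ D) ↓ ¬D = F ↓ T = F
((W ∧ D) ↓ ¬D) ∨ D = F ∨ F = F
¬(((W ∧ D) ↓ ¬D) ∨ D) = ¬F = T
Hence (C) is true.

2 of the 3 statements are true ((A), (C)).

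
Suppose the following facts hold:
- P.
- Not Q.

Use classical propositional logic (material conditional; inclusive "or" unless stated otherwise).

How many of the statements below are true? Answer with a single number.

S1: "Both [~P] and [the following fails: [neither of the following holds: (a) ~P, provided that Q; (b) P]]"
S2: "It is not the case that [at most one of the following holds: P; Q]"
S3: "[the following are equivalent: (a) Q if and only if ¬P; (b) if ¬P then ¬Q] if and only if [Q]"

0

S1: In symbols: not P and not ((Q -> not P) nor P)

not P = not True = False
not P = not True = False
Q -> not P = False -> False = True
(Q -> not P) nor P = True nor True = False
not ((Q -> not P) nor P) = not False = True
not P and not ((Q -> not P) nor P) = False and True = False
Thus S1 is false.

S2: Parsed as not (P nand Q)

P nand Q = True nand False = True
not (P nand Q) = not True = False
Hence S2 is false.

S3: Formalization: ((Q iff not P) iff (not P -> not Q)) iff Q

not P = not True = False
Q iff not P = False iff False = True
not P = not True = False
not Q = not False = True
not P -> not Q = False -> True = True
(Q iff not P) iff (not P -> not Q) = True iff True = True
((Q iff not P) iff (not P -> not Q)) iff Q = True iff False = False
So S3 is false.

True statements: 0 (none).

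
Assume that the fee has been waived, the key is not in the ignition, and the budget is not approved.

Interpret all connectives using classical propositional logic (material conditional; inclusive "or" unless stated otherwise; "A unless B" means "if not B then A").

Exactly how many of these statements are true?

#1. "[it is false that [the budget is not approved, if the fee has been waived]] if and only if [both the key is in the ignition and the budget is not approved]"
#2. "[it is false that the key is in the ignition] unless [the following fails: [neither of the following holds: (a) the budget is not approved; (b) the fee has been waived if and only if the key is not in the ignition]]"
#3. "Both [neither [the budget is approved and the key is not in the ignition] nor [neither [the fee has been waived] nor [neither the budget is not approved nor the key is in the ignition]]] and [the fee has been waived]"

Let H = "the fee has been waived" (True), U = "the budget is approved" (False), D = "the key is in the ignition" (False).

#1: Formalization: not (H -> not U) iff (D and not U)

not U = not False = True
H -> not U = True -> True = True
not (H -> not U) = not True = False
not U = not False = True
D and not U = False and True = False
not (H -> not U) iff (D and not U) = False iff False = True
Hence #1 is true.

#2: Parsed as not D or not (not U nor (H iff not D))

not D = not False = True
not U = not False = True
not D = not False = True
H iff not D = True iff True = True
not U nor (H iff not D) = True nor True = False
not (not U nor (H iff not D)) = not False = True
not D or not (not U nor (H iff not D)) = True or True = True
So #2 is true.

#3: Formalization: ((U and not D) nor (H nor (not U nor D))) and H

not D = not False = True
U and not D = False and True = False
not U = not False = True
not U nor D = True nor False = False
H nor (not U nor D) = True nor False = False
(U and not D) nor (H nor (not U nor D)) = False nor False = True
((U and not D) nor (H nor (not U nor D))) and H = True and True = True
So #3 is true.

True statements: 3 (#1, #2, #3).

3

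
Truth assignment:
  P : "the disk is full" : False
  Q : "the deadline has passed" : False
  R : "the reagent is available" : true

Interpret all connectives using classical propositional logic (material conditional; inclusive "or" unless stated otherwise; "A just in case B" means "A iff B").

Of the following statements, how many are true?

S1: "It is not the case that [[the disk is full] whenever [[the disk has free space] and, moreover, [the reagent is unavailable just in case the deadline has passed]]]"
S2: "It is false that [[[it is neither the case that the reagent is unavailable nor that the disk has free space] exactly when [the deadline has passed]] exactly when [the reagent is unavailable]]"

2

S1: This is ¬((¬P ∧ (¬R ↔ Q)) → P).

¬P = ¬F = T
¬R = ¬T = F
¬R ↔ Q = F ↔ F = T
¬P ∧ (¬R ↔ Q) = T ∧ T = T
(¬P ∧ (¬R ↔ Q)) → P = T → F = F
¬((¬P ∧ (¬R ↔ Q)) → P) = ¬F = T
Thus S1 is true.

S2: In symbols: ¬(((¬R ↓ ¬P) ↔ Q) ↔ ¬R)

¬R = ¬T = F
¬P = ¬F = T
¬R ↓ ¬P = F ↓ T = F
(¬R ↓ ¬P) ↔ Q = F ↔ F = T
¬R = ¬T = F
((¬R ↓ ¬P) ↔ Q) ↔ ¬R = T ↔ F = F
¬(((¬R ↓ ¬P) ↔ Q) ↔ ¬R) = ¬F = T
So S2 is true.

Count: 2.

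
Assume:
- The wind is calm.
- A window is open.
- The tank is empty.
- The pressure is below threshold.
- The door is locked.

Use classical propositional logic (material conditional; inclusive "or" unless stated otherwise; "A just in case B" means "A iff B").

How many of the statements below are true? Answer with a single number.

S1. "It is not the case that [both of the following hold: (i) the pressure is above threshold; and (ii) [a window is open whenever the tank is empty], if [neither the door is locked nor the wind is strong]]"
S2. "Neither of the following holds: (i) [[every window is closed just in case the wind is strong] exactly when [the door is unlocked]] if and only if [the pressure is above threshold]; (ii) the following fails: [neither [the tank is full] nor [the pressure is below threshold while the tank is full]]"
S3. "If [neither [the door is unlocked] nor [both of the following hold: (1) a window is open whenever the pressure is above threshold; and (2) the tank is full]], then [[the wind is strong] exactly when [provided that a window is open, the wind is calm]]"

1

Let S = "the pressure is above threshold" (F), U = "the door is locked" (T), P = "the wind is strong" (F), R = "the tank is full" (F), Q = "a window is open" (T).

S1: Formalization: ¬(S ∧ ((U ↓ P) → (¬R → Q)))

U ↓ P = T ↓ F = F
¬R = ¬F = T
¬R → Q = T → T = T
(U ↓ P) → (¬R → Q) = F → T = T
S ∧ ((U ↓ P) → (¬R → Q)) = F ∧ T = F
¬(S ∧ ((U ↓ P) → (¬R → Q))) = ¬F = T
Hence S1 is true.

S2: This is (((¬Q ↔ P) ↔ ¬U) ↔ S) ↓ ¬(R ↓ (¬S ∧ R)).

¬Q = ¬T = F
¬Q ↔ P = F ↔ F = T
¬U = ¬T = F
(¬Q ↔ P) ↔ ¬U = T ↔ F = F
((¬Q ↔ P) ↔ ¬U) ↔ S = F ↔ F = T
¬S = ¬F = T
¬S ∧ R = T ∧ F = F
R ↓ (¬S ∧ R) = F ↓ F = T
¬(R ↓ (¬S ∧ R)) = ¬T = F
(((¬Q ↔ P) ↔ ¬U) ↔ S) ↓ ¬(R ↓ (¬S ∧ R)) = T ↓ F = F
So S2 is false.

S3: This is (¬U ↓ ((S → Q) ∧ R)) → (P ↔ (Q → ¬P)).

¬U = ¬T = F
S → Q = F → T = T
(S → Q) ∧ R = T ∧ F = F
¬U ↓ ((S → Q) ∧ R) = F ↓ F = T
¬P = ¬F = T
Q → ¬P = T → T = T
P ↔ (Q → ¬P) = F ↔ T = F
(¬U ↓ ((S → Q) ∧ R)) → (P ↔ (Q → ¬P)) = T → F = F
Thus S3 is false.

True statements: 1 (S1).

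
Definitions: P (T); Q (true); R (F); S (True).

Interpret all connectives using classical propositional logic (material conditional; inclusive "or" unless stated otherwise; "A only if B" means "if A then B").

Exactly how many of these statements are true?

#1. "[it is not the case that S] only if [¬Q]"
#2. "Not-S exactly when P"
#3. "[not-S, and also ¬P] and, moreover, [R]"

1

#1: In symbols: ~S -> ~Q

~S = ~T = F
~Q = ~T = F
~S -> ~Q = F -> F = T
So #1 is true.

#2: Parsed as ~S <-> P

~S = ~T = F
~S <-> P = F <-> T = F
Thus #2 is false.

#3: Formalization: (~S & ~P) & R

~S = ~T = F
~P = ~T = F
~S & ~P = F & F = F
(~S & ~P) & R = F & F = F
Thus #3 is false.

True statements: 1.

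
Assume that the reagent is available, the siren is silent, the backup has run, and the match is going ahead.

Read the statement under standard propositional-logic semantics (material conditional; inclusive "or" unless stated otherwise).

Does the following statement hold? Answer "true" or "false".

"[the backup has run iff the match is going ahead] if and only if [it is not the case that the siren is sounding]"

Let R = "the backup has run" (T), S = "the match is cancelled" (F), Q = "the siren is sounding" (F).
In symbols: (R <-> ~S) <-> ~Q

~S = ~F = T
R <-> ~S = T <-> T = T
~Q = ~F = T
(R <-> ~S) <-> ~Q = T <-> T = T

True.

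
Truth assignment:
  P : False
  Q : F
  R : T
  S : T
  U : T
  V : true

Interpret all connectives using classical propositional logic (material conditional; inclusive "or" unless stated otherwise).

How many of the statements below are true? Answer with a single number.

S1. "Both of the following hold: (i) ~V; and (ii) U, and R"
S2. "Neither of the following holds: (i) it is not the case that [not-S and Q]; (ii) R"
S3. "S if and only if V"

S1: In symbols: not V and (U and R)

not V = not True = False
U and R = True and True = True
not V and (U and R) = False and True = False
So S1 is false.

S2: Formalization: not (not S and Q) nor R

not S = not True = False
not S and Q = False and False = False
not (not S and Q) = not False = True
not (not S and Q) nor R = True nor True = False
So S2 is false.

S3: Parsed as S iff V

S iff V = True iff True = True
Thus S3 is true.

True statements: 1.

1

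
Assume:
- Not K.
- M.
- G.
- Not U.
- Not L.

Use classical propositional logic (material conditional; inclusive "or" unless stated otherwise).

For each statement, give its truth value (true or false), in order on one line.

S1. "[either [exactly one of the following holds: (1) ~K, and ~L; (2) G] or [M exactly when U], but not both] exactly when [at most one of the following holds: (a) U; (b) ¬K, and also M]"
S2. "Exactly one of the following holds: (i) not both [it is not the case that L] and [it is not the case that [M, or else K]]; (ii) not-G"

S1: This is (((not K and not L) xor G) xor (M iff U)) iff (U nand (not K and M)).

not K = not False = True
not L = not False = True
not K and not L = True and True = True
(not K and not L) xor G = True xor True = False
M iff U = True iff False = False
((not K and not L) xor G) xor (M iff U) = False xor False = False
not K = not False = True
not K and M = True and True = True
U nand (not K and M) = False nand True = True
(((not K and not L) xor G) xor (M iff U)) iff (U nand (not K and M)) = False iff True = False
Hence S1 is false.

S2: Parsed as (not L nand not (M or K)) xor not G

not L = not False = True
M or K = True or False = True
not (M or K) = not True = False
not L nand not (M or K) = True nand False = True
not G = not True = False
(not L nand not (M or K)) xor not G = True xor False = True
Hence S2 is true.

S1 false / S2 true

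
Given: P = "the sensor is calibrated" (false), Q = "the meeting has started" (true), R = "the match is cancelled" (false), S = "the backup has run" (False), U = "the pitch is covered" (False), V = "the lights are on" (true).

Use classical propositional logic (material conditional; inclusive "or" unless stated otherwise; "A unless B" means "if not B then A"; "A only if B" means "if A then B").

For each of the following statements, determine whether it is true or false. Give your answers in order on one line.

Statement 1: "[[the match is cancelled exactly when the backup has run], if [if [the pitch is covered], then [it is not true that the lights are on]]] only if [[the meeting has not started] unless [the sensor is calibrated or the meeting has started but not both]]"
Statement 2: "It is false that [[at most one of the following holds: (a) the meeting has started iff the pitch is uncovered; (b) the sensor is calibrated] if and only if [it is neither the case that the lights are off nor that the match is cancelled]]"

Statement 1 True / Statement 2 False

Statement 1: This is ((U -> ~V) -> (R <-> S)) -> (~Q | (P xor Q)).

~V = ~T = F
U -> ~V = F -> F = T
R <-> S = F <-> F = T
(U -> ~V) -> (R <-> S) = T -> T = T
~Q = ~T = F
P xor Q = F xor T = T
~Q | (P xor Q) = F | T = T
((U -> ~V) -> (R <-> S)) -> (~Q | (P xor Q)) = T -> T = T
Thus Statement 1 is true.

Statement 2: Formalization: ~(((Q <-> ~U) nand P) <-> (~V nor R))

~U = ~F = T
Q <-> ~U = T <-> T = T
(Q <-> ~U) nand P = T nand F = T
~V = ~T = F
~V nor R = F nor F = T
((Q <-> ~U) nand P) <-> (~V nor R) = T <-> T = T
~(((Q <-> ~U) nand P) <-> (~V nor R)) = ~T = F
Hence Statement 2 is false.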